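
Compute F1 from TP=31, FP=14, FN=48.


Precision = 31/45 = 0.6889
Recall = 31/79 = 0.3924
F1 = 2·P·R/(P+R) = 2·TP/(2·TP+FP+FN) = 62/(62+14+48) = 62/124 = 0.5

0.5


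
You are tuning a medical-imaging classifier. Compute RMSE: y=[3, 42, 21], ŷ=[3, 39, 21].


MSE = 9/3 = 3
RMSE = √(9/3) = 1.7321

1.7321


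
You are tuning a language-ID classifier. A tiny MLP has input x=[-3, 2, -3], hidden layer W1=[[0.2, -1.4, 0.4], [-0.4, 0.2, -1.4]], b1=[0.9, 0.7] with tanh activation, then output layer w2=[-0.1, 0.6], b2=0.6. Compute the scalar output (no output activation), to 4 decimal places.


z1[0] = (0.2)·(-3) + (-1.4)·(2) + (0.4)·(-3) + 0.9 = -3.7
z1[1] = (-0.4)·(-3) + (0.2)·(2) + (-1.4)·(-3) + 0.7 = 6.5
h = tanh(z1) = [-0.9988, 1.0]
output = (-0.1)·(-0.9988) + (0.6)·(1.0) + 0.6 = 1.2999

1.2999


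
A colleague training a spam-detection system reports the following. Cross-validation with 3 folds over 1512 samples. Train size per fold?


Fold size = 1512/3 = 504
Training per fold = 1512 - 504 = 1008

1008


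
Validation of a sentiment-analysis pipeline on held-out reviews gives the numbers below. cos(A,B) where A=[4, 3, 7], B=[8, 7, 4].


A·B = 4·8 + 3·7 + 7·4 = 81
‖A‖ = √74 = 8.6023, ‖B‖ = √129 = 11.3578
cos = 81/(√74·√129) = 81/√9546 = 0.829

0.829


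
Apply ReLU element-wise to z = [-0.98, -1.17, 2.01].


ReLU(-0.98) = max(0, -0.98) = 0.0
ReLU(-1.17) = max(0, -1.17) = 0.0
ReLU(2.01) = max(0, 2.01) = 2.01
result = [0.0, 0.0, 2.01]

[0.0, 0.0, 2.01]


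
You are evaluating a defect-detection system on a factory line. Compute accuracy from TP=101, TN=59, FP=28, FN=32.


Accuracy = (TP+TN)/(TP+TN+FP+FN)
= (101+59)/(220)
= 160/220 = 72.73%

72.73%


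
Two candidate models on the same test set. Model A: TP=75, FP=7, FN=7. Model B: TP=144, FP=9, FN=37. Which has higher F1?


Model A: P=75/82=0.9146, R=75/82=0.9146, F1=2PR/(P+R)=2TP/(2TP+FP+FN)=150/164=0.9146
Model B: P=144/153=0.9412, R=144/181=0.7956, F1=2PR/(P+R)=2TP/(2TP+FP+FN)=288/334=0.8623
0.9146 > 0.8623 → Model A

Model A


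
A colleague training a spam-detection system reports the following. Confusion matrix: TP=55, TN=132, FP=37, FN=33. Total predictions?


Total = TP + TN + FP + FN
= 55 + 132 + 37 + 33
= 257
(Predicted positive: 92, predicted negative: 165)

257


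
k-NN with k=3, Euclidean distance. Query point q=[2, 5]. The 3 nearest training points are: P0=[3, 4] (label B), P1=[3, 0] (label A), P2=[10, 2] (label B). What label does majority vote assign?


d(q,P0) = 1.4142  (label B)
d(q,P1) = 5.099  (label A)
d(q,P2) = 8.544  (label B)
Votes: A=1, B=2
Majority → B

B


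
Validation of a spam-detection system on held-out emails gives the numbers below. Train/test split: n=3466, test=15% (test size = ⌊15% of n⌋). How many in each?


Test = ⌊3466·15/100⌋ = 519
Train = 3466 - 519 = 2947

Train: 2947, Test: 519


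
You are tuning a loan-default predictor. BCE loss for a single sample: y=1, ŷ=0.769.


BCE = -[y·ln(p) + (1-y)·ln(1-p)]
= -1·ln(0.769) - 0
= -ln(0.769) = 0.2627

0.2627


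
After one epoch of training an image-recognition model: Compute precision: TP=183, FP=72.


Precision = TP/(TP+FP)
= 183/(183+72)
= 183/255 = 71.76%

71.76%


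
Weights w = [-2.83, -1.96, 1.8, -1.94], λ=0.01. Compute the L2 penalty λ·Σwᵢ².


‖w‖₂² = (-2.83)² + (-1.96)² + (1.8)² + (-1.94)²
     = 8.0089 + 3.8416 + 3.24 + 3.7636
     = 18.8541
λ·‖w‖₂² = 0.01·18.8541 = 0.188541

0.188541


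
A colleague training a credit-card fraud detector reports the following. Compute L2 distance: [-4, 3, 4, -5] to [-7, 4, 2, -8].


d = √((-4+ 7)² + (3-4)² + (4-2)² + (-5+ 8)²)
  = √(9 + 1 + 4 + 9)
  = √23 = 4.7958

4.7958


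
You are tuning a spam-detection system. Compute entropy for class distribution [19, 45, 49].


Probabilities: [19/113, 45/113, 49/113] ≈ [0.1681, 0.3982, 0.4336]
H = -((19/113)·log₂(19/113) + (45/113)·log₂(45/113) + (49/113)·log₂(49/113))
  = 1.4842 bits

1.4842 bits


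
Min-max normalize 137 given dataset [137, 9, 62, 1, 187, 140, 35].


min=1, max=187
(137-1)/(187-1) = 136/186 = 0.7312

0.7312


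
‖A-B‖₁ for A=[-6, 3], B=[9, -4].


d = |-6-9| + |3+ 4|
  = 15 + 7
  = 22

22


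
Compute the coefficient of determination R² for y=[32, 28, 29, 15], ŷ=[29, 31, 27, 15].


ȳ = 26
SS_res = Σ(y-ŷ)² = 22
SS_tot = Σ(y-ȳ)² = 170
R² = 1 - SS_res/SS_tot = 1 - 0.1294 = 0.8706

0.8706


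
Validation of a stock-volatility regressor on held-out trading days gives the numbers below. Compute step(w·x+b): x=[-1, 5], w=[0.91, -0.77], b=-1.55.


z = (-1)·(0.91) + (5)·(-0.77) - 1.55
  = -6.31
step(z) = 0 (z<0)

0


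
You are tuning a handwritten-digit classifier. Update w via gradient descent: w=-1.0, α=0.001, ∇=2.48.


w_new = w - α·∇
= -1.0 - 0.001·2.48
= -1.0 - 0.00248
= -1.00248

-1.00248


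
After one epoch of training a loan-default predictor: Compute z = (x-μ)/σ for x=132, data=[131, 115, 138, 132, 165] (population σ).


μ = 136.2, σ = 16.2899
z = (132 - 136.2)/16.2899 = -0.2578

-0.2578


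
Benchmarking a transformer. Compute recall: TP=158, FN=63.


Recall = TP/(TP+FN)
= 158/(158+63)
= 158/221 = 71.49%

71.49%


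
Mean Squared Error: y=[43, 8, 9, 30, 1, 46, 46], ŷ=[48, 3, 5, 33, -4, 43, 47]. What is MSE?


Squared errors: (43-48)²=25, (8-3)²=25, (9-5)²=16, (30-33)²=9, (1+ 4)²=25, (46-43)²=9, (46-47)²=1
Sum = 110
MSE = 110/7 = 110/7

110/7


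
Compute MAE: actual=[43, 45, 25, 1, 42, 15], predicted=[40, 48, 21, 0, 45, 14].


Absolute errors: |43-40|=3, |45-48|=3, |25-21|=4, |1-0|=1, |42-45|=3, |15-14|=1
Sum = 15
MAE = 15/6 = 5/2

5/2


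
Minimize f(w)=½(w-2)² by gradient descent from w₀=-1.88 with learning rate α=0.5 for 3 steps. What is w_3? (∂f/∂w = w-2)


step 1: grad = -1.88-2 = -3.88; w = -1.88 - 0.5·(-3.88) = 0.06
step 2: grad = 0.06-2 = -1.94; w = 0.06 - 0.5·(-1.94) = 1.03
step 3: grad = 1.03-2 = -0.97; w = 1.03 - 0.5·(-0.97) = 1.515

1.515


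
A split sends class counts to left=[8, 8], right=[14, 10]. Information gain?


Parent = [22, 18], H_parent = 0.9928
H_left = 1 (n=16), H_right = 0.9799 (n=24)
H_children = (16/40)·1 + (24/40)·0.9799 = 0.9879
IG = 0.9928 - 0.9879 = 0.0049

0.0049


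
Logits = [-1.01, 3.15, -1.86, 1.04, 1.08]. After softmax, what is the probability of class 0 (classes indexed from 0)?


Exponentials: e^-1.01=0.3642, e^3.15=23.3361, e^-1.86=0.1557, e^1.04=2.8292, e^1.08=2.9447
Sum = 29.6299
Softmax = [0.0123, 0.7876, 0.0053, 0.0955, 0.0994]
p[0] = 0.3642/29.6299 = 0.0123

0.0123


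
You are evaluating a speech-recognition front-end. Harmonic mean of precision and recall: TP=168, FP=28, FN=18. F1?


Precision = 168/196 = 0.8571
Recall = 168/186 = 0.9032
F1 = 2·P·R/(P+R) = 2·TP/(2·TP+FP+FN) = 336/(336+28+18) = 336/382 = 0.8796

0.8796


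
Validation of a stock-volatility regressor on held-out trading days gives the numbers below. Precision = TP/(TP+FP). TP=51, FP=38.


Precision = TP/(TP+FP)
= 51/(51+38)
= 51/89 = 57.3%

57.3%


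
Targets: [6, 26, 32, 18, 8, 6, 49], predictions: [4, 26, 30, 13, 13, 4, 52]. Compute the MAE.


Absolute errors: |6-4|=2, |26-26|=0, |32-30|=2, |18-13|=5, |8-13|=5, |6-4|=2, |49-52|=3
Sum = 19
MAE = 19/7 = 19/7

19/7


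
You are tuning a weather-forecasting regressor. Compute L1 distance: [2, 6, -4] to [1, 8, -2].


d = |2-1| + |6-8| + |-4+ 2|
  = 1 + 2 + 2
  = 5

5


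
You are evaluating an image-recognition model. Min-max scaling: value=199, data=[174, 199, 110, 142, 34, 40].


min=34, max=199
(199-34)/(199-34) = 165/165 = 1.0

1.0


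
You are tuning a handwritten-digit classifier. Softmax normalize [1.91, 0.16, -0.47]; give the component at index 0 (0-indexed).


Exponentials: e^1.91=6.7531, e^0.16=1.1735, e^-0.47=0.625
Sum = 8.5516
Softmax = [0.7897, 0.1372, 0.0731]
p[0] = 6.7531/8.5516 = 0.7897

0.7897


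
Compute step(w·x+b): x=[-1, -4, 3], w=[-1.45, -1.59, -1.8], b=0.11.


z = (-1)·(-1.45) + (-4)·(-1.59) + (3)·(-1.8) + 0.11
  = 2.52
step(z) = 1 (z≥0)

1


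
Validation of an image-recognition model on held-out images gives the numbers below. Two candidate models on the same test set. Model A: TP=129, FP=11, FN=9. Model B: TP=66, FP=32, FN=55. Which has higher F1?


Model A: P=129/140=0.9214, R=129/138=0.9348, F1=2PR/(P+R)=2TP/(2TP+FP+FN)=258/278=0.9281
Model B: P=66/98=0.6735, R=66/121=0.5455, F1=2PR/(P+R)=2TP/(2TP+FP+FN)=132/219=0.6027
0.9281 > 0.6027 → Model A

Model A


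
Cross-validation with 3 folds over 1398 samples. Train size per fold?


Fold size = 1398/3 = 466
Training per fold = 1398 - 466 = 932

932


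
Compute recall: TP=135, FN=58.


Recall = TP/(TP+FN)
= 135/(135+58)
= 135/193 = 69.95%

69.95%


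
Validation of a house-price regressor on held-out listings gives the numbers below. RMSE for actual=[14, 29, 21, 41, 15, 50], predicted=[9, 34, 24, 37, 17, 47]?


MSE = 88/6 = 14.6667
RMSE = √(88/6) = 3.8297

3.8297


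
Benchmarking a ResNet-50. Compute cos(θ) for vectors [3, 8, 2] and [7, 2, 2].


A·B = 3·7 + 8·2 + 2·2 = 41
‖A‖ = √77 = 8.775, ‖B‖ = √57 = 7.5498
cos = 41/(√77·√57) = 41/√4389 = 0.6189

0.6189


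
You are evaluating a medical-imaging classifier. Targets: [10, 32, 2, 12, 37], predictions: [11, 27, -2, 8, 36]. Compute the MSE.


Squared errors: (10-11)²=1, (32-27)²=25, (2+ 2)²=16, (12-8)²=16, (37-36)²=1
Sum = 59
MSE = 59/5 = 59/5

59/5


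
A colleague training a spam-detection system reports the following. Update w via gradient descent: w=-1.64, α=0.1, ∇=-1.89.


w_new = w - α·∇
= -1.64 - 0.1·-1.89
= -1.64 + 0.189
= -1.451

-1.451


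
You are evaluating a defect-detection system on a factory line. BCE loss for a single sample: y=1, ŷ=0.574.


BCE = -[y·ln(p) + (1-y)·ln(1-p)]
= -1·ln(0.574) - 0
= -ln(0.574) = 0.5551

0.5551


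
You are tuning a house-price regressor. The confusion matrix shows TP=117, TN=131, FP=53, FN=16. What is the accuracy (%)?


Accuracy = (TP+TN)/(TP+TN+FP+FN)
= (117+131)/(317)
= 248/317 = 78.23%

78.23%


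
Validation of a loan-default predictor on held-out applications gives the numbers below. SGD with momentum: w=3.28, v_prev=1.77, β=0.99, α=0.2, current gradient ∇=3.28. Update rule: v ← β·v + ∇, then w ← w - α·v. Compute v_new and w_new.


v_new = 0.99·1.77 + 3.28 = 1.7523 + 3.28 = 5.0323
w_new = 3.28 - 0.2·5.0323 = 3.28 - 1.00646 = 2.27354

v_new=5.0323, w_new=2.27354


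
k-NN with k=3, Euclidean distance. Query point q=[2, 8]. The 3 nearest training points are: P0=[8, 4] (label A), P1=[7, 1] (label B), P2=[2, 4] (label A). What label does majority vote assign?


d(q,P0) = 7.2111  (label A)
d(q,P1) = 8.6023  (label B)
d(q,P2) = 4.0  (label A)
Votes: A=2, B=1
Majority → A

A


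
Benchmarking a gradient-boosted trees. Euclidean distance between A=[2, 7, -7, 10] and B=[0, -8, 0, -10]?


d = √((2-0)² + (7+ 8)² + (-7-0)² + (10+ 10)²)
  = √(4 + 225 + 49 + 400)
  = √678 = 26.0384

26.0384


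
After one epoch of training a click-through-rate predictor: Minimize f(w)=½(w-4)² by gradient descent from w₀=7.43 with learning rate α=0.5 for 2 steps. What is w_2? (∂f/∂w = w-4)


step 1: grad = 7.43-4 = 3.43; w = 7.43 - 0.5·(3.43) = 5.715
step 2: grad = 5.715-4 = 1.715; w = 5.715 - 0.5·(1.715) = 4.8575

4.8575


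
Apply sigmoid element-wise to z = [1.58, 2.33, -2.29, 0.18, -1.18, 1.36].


σ(1.58) = 1/(1+e^-1.58) = 0.8292
σ(2.33) = 1/(1+e^-2.33) = 0.9113
σ(-2.29) = 1/(1+e^2.29) = 0.092
σ(0.18) = 1/(1+e^-0.18) = 0.5449
σ(-1.18) = 1/(1+e^1.18) = 0.2351
σ(1.36) = 1/(1+e^-1.36) = 0.7958
result = [0.8292, 0.9113, 0.092, 0.5449, 0.2351, 0.7958]

[0.8292, 0.9113, 0.092, 0.5449, 0.2351, 0.7958]


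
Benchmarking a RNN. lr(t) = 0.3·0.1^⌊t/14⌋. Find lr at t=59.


n_drops = ⌊59/14⌋ = 4
lr = 0.3·0.1^4 = 0.3·0.0001 = 0.00003

0.00003


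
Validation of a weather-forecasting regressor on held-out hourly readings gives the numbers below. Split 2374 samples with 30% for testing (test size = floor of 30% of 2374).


Test = ⌊2374·30/100⌋ = 712
Train = 2374 - 712 = 1662

Train: 1662, Test: 712


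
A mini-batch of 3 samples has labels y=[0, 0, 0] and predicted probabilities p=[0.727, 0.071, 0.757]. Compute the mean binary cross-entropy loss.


L[0] = -ln(1-0.727) = -ln(0.273) = 1.2983
L[1] = -ln(1-0.071) = -ln(0.929) = 0.0736
L[2] = -ln(1-0.757) = -ln(0.243) = 1.4147
mean = (1.2983 + 0.0736 + 1.4147)/3 = 0.9289

0.9289


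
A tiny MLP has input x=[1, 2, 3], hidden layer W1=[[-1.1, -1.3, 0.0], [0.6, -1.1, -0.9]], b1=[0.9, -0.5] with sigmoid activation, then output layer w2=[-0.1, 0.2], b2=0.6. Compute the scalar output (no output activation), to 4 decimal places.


z1[0] = (-1.1)·(1) + (-1.3)·(2) + (0.0)·(3) + 0.9 = -2.8
z1[1] = (0.6)·(1) + (-1.1)·(2) + (-0.9)·(3) - 0.5 = -4.8
h = sigmoid(z1) = [0.0573, 0.0082]
output = (-0.1)·(0.0573) + (0.2)·(0.0082) + 0.6 = 0.5959

0.5959


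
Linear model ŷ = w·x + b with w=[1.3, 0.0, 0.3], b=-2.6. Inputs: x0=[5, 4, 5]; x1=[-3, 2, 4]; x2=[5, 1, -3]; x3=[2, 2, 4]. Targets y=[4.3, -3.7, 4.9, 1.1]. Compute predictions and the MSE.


ŷ0 = (1.3)·(5) + (0.0)·(4) + (0.3)·(5) - 2.6 = 5.4
ŷ1 = (1.3)·(-3) + (0.0)·(2) + (0.3)·(4) - 2.6 = -5.3
ŷ2 = (1.3)·(5) + (0.0)·(1) + (0.3)·(-3) - 2.6 = 3.0
ŷ3 = (1.3)·(2) + (0.0)·(2) + (0.3)·(4) - 2.6 = 1.2
errors² = [1.21, 2.56, 3.61, 0.01]
MSE = 7.3900/4 = 1.8475

1.8475


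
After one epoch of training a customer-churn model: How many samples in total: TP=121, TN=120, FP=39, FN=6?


Total = TP + TN + FP + FN
= 121 + 120 + 39 + 6
= 286
(Predicted positive: 160, predicted negative: 126)

286


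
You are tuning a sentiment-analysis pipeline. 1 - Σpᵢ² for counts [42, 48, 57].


Probabilities: [42/147, 48/147, 57/147] ≈ [0.2857, 0.3265, 0.3878]
Σpᵢ² = (1764 + 2304 + 3249)/147² = 7317/21609
Gini = 1 - Σpᵢ² = 1 - 7317/21609 = 0.6614

0.6614


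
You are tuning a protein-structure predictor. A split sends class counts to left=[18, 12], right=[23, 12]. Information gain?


Parent = [41, 24], H_parent = 0.9501
H_left = 0.971 (n=30), H_right = 0.9275 (n=35)
H_children = (30/65)·0.971 + (35/65)·0.9275 = 0.9476
IG = 0.9501 - 0.9476 = 0.0025

0.0025


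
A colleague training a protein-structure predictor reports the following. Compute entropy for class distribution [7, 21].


Probabilities: [7/28, 21/28] ≈ [0.25, 0.75]
H = -((7/28)·log₂(7/28) + (21/28)·log₂(21/28))
  = 0.8113 bits

0.8113 bits


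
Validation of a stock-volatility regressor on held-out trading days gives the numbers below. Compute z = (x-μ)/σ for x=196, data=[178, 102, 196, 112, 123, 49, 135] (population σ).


μ = 127.8571, σ = 45.3098
z = (196 - 127.8571)/45.3098 = 1.5039

1.5039


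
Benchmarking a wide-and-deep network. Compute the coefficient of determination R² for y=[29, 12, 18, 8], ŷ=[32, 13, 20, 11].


ȳ = 16.75
SS_res = Σ(y-ŷ)² = 23
SS_tot = Σ(y-ȳ)² = 250.75
R² = 1 - SS_res/SS_tot = 1 - 0.0917 = 0.9083

0.9083


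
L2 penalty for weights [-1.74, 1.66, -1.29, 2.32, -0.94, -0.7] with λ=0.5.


‖w‖₂² = (-1.74)² + (1.66)² + (-1.29)² + (2.32)² + (-0.94)² + (-0.7)²
     = 3.0276 + 2.7556 + 1.6641 + 5.3824 + 0.8836 + 0.49
     = 14.2033
λ·‖w‖₂² = 0.5·14.2033 = 7.10165

7.10165


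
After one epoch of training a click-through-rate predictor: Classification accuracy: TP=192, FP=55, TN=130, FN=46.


Accuracy = (TP+TN)/(TP+TN+FP+FN)
= (192+130)/(423)
= 322/423 = 76.12%

76.12%


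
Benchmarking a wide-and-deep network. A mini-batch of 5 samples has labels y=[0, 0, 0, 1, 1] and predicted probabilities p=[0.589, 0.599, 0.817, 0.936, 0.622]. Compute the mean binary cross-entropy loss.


L[0] = -ln(1-0.589) = -ln(0.411) = 0.8892
L[1] = -ln(1-0.599) = -ln(0.401) = 0.9138
L[2] = -ln(1-0.817) = -ln(0.183) = 1.6983
L[3] = -ln(0.936) = 0.0661
L[4] = -ln(0.622) = 0.4748
mean = (0.8892 + 0.9138 + 1.6983 + 0.0661 + 0.4748)/5 = 0.8084

0.8084


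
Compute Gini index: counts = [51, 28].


Probabilities: [51/79, 28/79] ≈ [0.6456, 0.3544]
Σpᵢ² = (2601 + 784)/79² = 3385/6241
Gini = 1 - Σpᵢ² = 1 - 3385/6241 = 0.4576

0.4576


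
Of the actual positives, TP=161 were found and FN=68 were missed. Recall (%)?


Recall = TP/(TP+FN)
= 161/(161+68)
= 161/229 = 70.31%

70.31%


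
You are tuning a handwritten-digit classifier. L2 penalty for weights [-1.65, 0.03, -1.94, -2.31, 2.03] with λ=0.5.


‖w‖₂² = (-1.65)² + (0.03)² + (-1.94)² + (-2.31)² + (2.03)²
     = 2.7225 + 0.0009 + 3.7636 + 5.3361 + 4.1209
     = 15.944
λ·‖w‖₂² = 0.5·15.944 = 7.972

7.972


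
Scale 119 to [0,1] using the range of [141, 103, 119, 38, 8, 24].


min=8, max=141
(119-8)/(141-8) = 111/133 = 0.8346

0.8346


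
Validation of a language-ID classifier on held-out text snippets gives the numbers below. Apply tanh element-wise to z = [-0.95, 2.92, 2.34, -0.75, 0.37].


tanh(-0.95) = -0.7398
tanh(2.92) = 0.9942
tanh(2.34) = 0.9816
tanh(-0.75) = -0.6351
tanh(0.37) = 0.354
result = [-0.7398, 0.9942, 0.9816, -0.6351, 0.354]

[-0.7398, 0.9942, 0.9816, -0.6351, 0.354]


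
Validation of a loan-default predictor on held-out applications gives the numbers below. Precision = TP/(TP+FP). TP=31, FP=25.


Precision = TP/(TP+FP)
= 31/(31+25)
= 31/56 = 55.36%

55.36%


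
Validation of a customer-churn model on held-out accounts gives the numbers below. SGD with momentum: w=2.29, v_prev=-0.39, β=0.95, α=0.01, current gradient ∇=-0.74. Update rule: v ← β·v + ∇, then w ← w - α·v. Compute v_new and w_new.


v_new = 0.95·-0.39 - 0.74 = -0.3705 - 0.74 = -1.1105
w_new = 2.29 - 0.01·-1.1105 = 2.29 + 0.011105 = 2.301105

v_new=-1.1105, w_new=2.301105


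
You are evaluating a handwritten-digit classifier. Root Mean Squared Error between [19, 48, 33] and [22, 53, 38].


MSE = 59/3 = 19.6667
RMSE = √(59/3) = 4.4347

4.4347


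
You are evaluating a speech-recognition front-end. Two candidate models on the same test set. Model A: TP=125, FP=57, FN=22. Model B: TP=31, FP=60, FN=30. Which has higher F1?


Model A: P=125/182=0.6868, R=125/147=0.8503, F1=2PR/(P+R)=2TP/(2TP+FP+FN)=250/329=0.7599
Model B: P=31/91=0.3407, R=31/61=0.5082, F1=2PR/(P+R)=2TP/(2TP+FP+FN)=62/152=0.4079
0.7599 > 0.4079 → Model A

Model A


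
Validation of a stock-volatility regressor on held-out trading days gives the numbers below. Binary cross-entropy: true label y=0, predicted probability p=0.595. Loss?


BCE = -[y·ln(p) + (1-y)·ln(1-p)]
= -0 - 1·ln(1-0.595)
= -ln(0.405) = 0.9039

0.9039


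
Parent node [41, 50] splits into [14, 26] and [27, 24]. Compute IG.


Parent = [41, 50], H_parent = 0.9929
H_left = 0.9341 (n=40), H_right = 0.9975 (n=51)
H_children = (40/91)·0.9341 + (51/91)·0.9975 = 0.9696
IG = 0.9929 - 0.9696 = 0.0233

0.0233


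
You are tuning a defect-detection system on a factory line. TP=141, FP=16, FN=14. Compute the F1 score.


Precision = 141/157 = 0.8981
Recall = 141/155 = 0.9097
F1 = 2·P·R/(P+R) = 2·TP/(2·TP+FP+FN) = 282/(282+16+14) = 282/312 = 0.9038

0.9038


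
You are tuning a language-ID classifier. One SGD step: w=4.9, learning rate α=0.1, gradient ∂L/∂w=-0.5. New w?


w_new = w - α·∇
= 4.9 - 0.1·-0.5
= 4.9 + 0.05
= 4.95

4.95


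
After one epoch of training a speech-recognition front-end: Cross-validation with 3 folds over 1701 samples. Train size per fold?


Fold size = 1701/3 = 567
Training per fold = 1701 - 567 = 1134

1134


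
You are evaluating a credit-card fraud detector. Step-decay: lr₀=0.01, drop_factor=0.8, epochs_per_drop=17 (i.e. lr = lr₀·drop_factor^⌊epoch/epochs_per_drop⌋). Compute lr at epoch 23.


n_drops = ⌊23/17⌋ = 1
lr = 0.01·0.8^1 = 0.01·0.8 = 0.008

0.008


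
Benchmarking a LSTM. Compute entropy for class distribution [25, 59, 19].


Probabilities: [25/103, 59/103, 19/103] ≈ [0.2427, 0.5728, 0.1845]
H = -((25/103)·log₂(25/103) + (59/103)·log₂(59/103) + (19/103)·log₂(19/103))
  = 1.4061 bits

1.4061 bits


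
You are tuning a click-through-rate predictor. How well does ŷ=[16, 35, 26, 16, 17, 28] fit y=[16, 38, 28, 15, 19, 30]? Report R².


ȳ = 24.3333
SS_res = Σ(y-ŷ)² = 22
SS_tot = Σ(y-ȳ)² = 417.33
R² = 1 - SS_res/SS_tot = 1 - 0.0527 = 0.9473

0.9473


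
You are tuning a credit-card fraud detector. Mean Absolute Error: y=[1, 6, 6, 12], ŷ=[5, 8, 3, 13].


Absolute errors: |1-5|=4, |6-8|=2, |6-3|=3, |12-13|=1
Sum = 10
MAE = 10/4 = 5/2

5/2


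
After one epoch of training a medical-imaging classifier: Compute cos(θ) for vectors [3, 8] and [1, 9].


A·B = 3·1 + 8·9 = 75
‖A‖ = √73 = 8.544, ‖B‖ = √82 = 9.0554
cos = 75/(√73·√82) = 75/√5986 = 0.9694

0.9694


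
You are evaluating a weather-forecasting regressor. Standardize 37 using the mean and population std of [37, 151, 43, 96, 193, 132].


μ = 108.6667, σ = 56.358
z = (37 - 108.6667)/56.358 = -1.2716

-1.2716


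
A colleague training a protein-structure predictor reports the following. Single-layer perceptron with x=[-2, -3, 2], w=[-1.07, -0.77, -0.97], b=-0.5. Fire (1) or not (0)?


z = (-2)·(-1.07) + (-3)·(-0.77) + (2)·(-0.97) - 0.5
  = 2.01
step(z) = 1 (z≥0)

1


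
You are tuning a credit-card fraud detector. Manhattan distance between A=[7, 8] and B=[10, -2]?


d = |7-10| + |8+ 2|
  = 3 + 10
  = 13

13


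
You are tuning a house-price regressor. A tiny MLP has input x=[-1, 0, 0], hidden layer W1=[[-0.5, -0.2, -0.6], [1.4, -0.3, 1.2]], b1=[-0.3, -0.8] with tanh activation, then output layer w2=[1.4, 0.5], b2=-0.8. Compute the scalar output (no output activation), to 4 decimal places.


z1[0] = (-0.5)·(-1) + (-0.2)·(0) + (-0.6)·(0) - 0.3 = 0.2
z1[1] = (1.4)·(-1) + (-0.3)·(0) + (1.2)·(0) - 0.8 = -2.2
h = tanh(z1) = [0.1974, -0.9757]
output = (1.4)·(0.1974) + (0.5)·(-0.9757) - 0.8 = -1.0115

-1.0115


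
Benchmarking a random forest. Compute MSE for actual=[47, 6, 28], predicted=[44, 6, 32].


Squared errors: (47-44)²=9, (6-6)²=0, (28-32)²=16
Sum = 25
MSE = 25/3 = 25/3

25/3


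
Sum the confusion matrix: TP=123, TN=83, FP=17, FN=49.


Total = TP + TN + FP + FN
= 123 + 83 + 17 + 49
= 272
(Predicted positive: 140, predicted negative: 132)

272


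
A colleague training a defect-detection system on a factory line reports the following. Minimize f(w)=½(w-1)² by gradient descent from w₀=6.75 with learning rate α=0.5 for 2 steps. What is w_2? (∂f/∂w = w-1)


step 1: grad = 6.75-1 = 5.75; w = 6.75 - 0.5·(5.75) = 3.875
step 2: grad = 3.875-1 = 2.875; w = 3.875 - 0.5·(2.875) = 2.4375

2.4375


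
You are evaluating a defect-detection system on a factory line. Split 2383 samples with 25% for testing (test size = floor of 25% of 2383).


Test = ⌊2383·25/100⌋ = 595
Train = 2383 - 595 = 1788

Train: 1788, Test: 595


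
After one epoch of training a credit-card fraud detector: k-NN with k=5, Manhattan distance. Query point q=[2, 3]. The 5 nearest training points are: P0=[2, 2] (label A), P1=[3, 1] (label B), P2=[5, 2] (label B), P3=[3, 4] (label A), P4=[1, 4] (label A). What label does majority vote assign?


d(q,P0) = 1  (label A)
d(q,P1) = 3  (label B)
d(q,P2) = 4  (label B)
d(q,P3) = 2  (label A)
d(q,P4) = 2  (label A)
Votes: A=3, B=2
Majority → A

A


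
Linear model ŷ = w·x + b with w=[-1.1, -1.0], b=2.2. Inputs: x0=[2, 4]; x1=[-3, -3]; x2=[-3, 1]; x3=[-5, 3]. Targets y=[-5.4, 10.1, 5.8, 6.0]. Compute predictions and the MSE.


ŷ0 = (-1.1)·(2) + (-1.0)·(4) + 2.2 = -4.0
ŷ1 = (-1.1)·(-3) + (-1.0)·(-3) + 2.2 = 8.5
ŷ2 = (-1.1)·(-3) + (-1.0)·(1) + 2.2 = 4.5
ŷ3 = (-1.1)·(-5) + (-1.0)·(3) + 2.2 = 4.7
errors² = [1.96, 2.56, 1.69, 1.69]
MSE = 7.9000/4 = 1.975

1.975


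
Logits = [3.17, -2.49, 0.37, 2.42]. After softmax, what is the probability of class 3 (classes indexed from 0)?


Exponentials: e^3.17=23.8075, e^-2.49=0.0829, e^0.37=1.4477, e^2.42=11.2459
Sum = 36.584
Softmax = [0.6508, 0.0023, 0.0396, 0.3074]
p[3] = 11.2459/36.584 = 0.3074

0.3074


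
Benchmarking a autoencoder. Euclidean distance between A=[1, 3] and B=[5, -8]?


d = √((1-5)² + (3+ 8)²)
  = √(16 + 121)
  = √137 = 11.7047

11.7047


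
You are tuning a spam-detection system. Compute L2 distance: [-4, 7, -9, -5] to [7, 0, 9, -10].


d = √((-4-7)² + (7-0)² + (-9-9)² + (-5+ 10)²)
  = √(121 + 49 + 324 + 25)
  = √519 = 22.7816

22.7816


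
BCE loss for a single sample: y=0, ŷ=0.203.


BCE = -[y·ln(p) + (1-y)·ln(1-p)]
= -0 - 1·ln(1-0.203)
= -ln(0.797) = 0.2269

0.2269


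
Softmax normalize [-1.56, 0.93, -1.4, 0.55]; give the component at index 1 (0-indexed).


Exponentials: e^-1.56=0.2101, e^0.93=2.5345, e^-1.4=0.2466, e^0.55=1.7333
Sum = 4.7245
Softmax = [0.0445, 0.5365, 0.0522, 0.3669]
p[1] = 2.5345/4.7245 = 0.5365

0.5365


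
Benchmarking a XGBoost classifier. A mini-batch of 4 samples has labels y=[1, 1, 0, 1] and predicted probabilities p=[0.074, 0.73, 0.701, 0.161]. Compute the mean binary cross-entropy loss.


L[0] = -ln(0.074) = 2.6037
L[1] = -ln(0.73) = 0.3147
L[2] = -ln(1-0.701) = -ln(0.299) = 1.2073
L[3] = -ln(0.161) = 1.8264
mean = (2.6037 + 0.3147 + 1.2073 + 1.8264)/4 = 1.488

1.488


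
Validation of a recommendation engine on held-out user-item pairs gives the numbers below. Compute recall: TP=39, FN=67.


Recall = TP/(TP+FN)
= 39/(39+67)
= 39/106 = 36.79%

36.79%


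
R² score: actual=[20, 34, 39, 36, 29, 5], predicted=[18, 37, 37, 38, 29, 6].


ȳ = 27.1667
SS_res = Σ(y-ŷ)² = 22
SS_tot = Σ(y-ȳ)² = 810.83
R² = 1 - SS_res/SS_tot = 1 - 0.0271 = 0.9729

0.9729


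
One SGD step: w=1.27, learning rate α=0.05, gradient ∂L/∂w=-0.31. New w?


w_new = w - α·∇
= 1.27 - 0.05·-0.31
= 1.27 + 0.0155
= 1.2855

1.2855


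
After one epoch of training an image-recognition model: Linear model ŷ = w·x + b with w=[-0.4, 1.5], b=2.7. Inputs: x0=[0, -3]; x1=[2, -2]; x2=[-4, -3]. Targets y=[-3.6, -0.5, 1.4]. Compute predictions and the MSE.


ŷ0 = (-0.4)·(0) + (1.5)·(-3) + 2.7 = -1.8
ŷ1 = (-0.4)·(2) + (1.5)·(-2) + 2.7 = -1.1
ŷ2 = (-0.4)·(-4) + (1.5)·(-3) + 2.7 = -0.2
errors² = [3.24, 0.36, 2.56]
MSE = 6.1600/3 = 2.0533

2.0533


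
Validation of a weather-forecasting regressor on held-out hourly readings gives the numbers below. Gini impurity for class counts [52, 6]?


Probabilities: [52/58, 6/58] ≈ [0.8966, 0.1034]
Σpᵢ² = (2704 + 36)/58² = 2740/3364
Gini = 1 - Σpᵢ² = 1 - 2740/3364 = 0.1855

0.1855


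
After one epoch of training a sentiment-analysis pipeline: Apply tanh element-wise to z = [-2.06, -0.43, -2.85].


tanh(-2.06) = -0.968
tanh(-0.43) = -0.4053
tanh(-2.85) = -0.9933
result = [-0.968, -0.4053, -0.9933]

[-0.968, -0.4053, -0.9933]


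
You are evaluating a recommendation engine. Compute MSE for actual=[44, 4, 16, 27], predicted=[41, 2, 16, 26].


Squared errors: (44-41)²=9, (4-2)²=4, (16-16)²=0, (27-26)²=1
Sum = 14
MSE = 14/4 = 7/2

7/2


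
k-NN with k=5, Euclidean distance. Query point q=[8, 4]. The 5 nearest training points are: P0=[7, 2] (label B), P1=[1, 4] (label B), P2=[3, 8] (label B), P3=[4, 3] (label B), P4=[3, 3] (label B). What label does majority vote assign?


d(q,P0) = 2.2361  (label B)
d(q,P1) = 7.0  (label B)
d(q,P2) = 6.4031  (label B)
d(q,P3) = 4.1231  (label B)
d(q,P4) = 5.099  (label B)
Votes: A=0, B=5
Majority → B

B


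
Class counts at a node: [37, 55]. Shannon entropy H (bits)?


Probabilities: [37/92, 55/92] ≈ [0.4022, 0.5978]
H = -((37/92)·log₂(37/92) + (55/92)·log₂(55/92))
  = 0.9722 bits

0.9722 bits


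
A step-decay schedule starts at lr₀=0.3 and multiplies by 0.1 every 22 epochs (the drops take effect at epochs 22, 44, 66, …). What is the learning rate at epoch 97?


n_drops = ⌊97/22⌋ = 4
lr = 0.3·0.1^4 = 0.3·0.0001 = 0.00003

0.00003


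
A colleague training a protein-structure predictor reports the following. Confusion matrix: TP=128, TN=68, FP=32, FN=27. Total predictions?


Total = TP + TN + FP + FN
= 128 + 68 + 32 + 27
= 255
(Predicted positive: 160, predicted negative: 95)

255


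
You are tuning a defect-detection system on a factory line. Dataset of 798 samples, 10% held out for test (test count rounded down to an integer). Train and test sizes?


Test = ⌊798·10/100⌋ = 79
Train = 798 - 79 = 719

Train: 719, Test: 79


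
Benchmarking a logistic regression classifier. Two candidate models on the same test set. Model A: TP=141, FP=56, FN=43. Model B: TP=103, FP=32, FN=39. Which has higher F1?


Model A: P=141/197=0.7157, R=141/184=0.7663, F1=2PR/(P+R)=2TP/(2TP+FP+FN)=282/381=0.7402
Model B: P=103/135=0.763, R=103/142=0.7254, F1=2PR/(P+R)=2TP/(2TP+FP+FN)=206/277=0.7437
0.7402 < 0.7437 → Model B

Model B


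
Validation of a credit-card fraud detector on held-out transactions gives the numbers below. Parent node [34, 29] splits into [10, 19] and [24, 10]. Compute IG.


Parent = [34, 29], H_parent = 0.9955
H_left = 0.9294 (n=29), H_right = 0.874 (n=34)
H_children = (29/63)·0.9294 + (34/63)·0.874 = 0.8995
IG = 0.9955 - 0.8995 = 0.096

0.096


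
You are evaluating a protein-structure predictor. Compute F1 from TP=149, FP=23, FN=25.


Precision = 149/172 = 0.8663
Recall = 149/174 = 0.8563
F1 = 2·P·R/(P+R) = 2·TP/(2·TP+FP+FN) = 298/(298+23+25) = 298/346 = 0.8613

0.8613


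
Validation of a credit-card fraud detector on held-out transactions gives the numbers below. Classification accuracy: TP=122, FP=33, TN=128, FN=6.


Accuracy = (TP+TN)/(TP+TN+FP+FN)
= (122+128)/(289)
= 250/289 = 86.51%

86.51%


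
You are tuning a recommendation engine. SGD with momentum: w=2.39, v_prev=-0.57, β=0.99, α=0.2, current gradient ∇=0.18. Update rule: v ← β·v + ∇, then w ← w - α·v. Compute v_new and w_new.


v_new = 0.99·-0.57 + 0.18 = -0.5643 + 0.18 = -0.3843
w_new = 2.39 - 0.2·-0.3843 = 2.39 + 0.07686 = 2.46686

v_new=-0.3843, w_new=2.46686


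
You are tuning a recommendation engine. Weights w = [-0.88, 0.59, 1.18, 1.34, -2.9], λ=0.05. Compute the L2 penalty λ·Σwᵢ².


‖w‖₂² = (-0.88)² + (0.59)² + (1.18)² + (1.34)² + (-2.9)²
     = 0.7744 + 0.3481 + 1.3924 + 1.7956 + 8.41
     = 12.7205
λ·‖w‖₂² = 0.05·12.7205 = 0.636025

0.636025


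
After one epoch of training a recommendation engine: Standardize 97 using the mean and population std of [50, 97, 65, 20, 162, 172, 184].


μ = 107.1429, σ = 60.7816
z = (97 - 107.1429)/60.7816 = -0.1669

-0.1669


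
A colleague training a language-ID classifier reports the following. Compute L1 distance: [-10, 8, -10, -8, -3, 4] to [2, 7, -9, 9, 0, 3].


d = |-10-2| + |8-7| + |-10+ 9| + |-8-9| + |-3-0| + |4-3|
  = 12 + 1 + 1 + 17 + 3 + 1
  = 35

35


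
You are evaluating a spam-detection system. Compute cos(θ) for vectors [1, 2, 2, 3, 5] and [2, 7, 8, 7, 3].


A·B = 1·2 + 2·7 + 2·8 + 3·7 + 5·3 = 68
‖A‖ = √43 = 6.5574, ‖B‖ = √175 = 13.2288
cos = 68/(√43·√175) = 68/√7525 = 0.7839

0.7839


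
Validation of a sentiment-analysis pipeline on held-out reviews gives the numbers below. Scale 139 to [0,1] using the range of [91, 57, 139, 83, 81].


min=57, max=139
(139-57)/(139-57) = 82/82 = 1.0

1.0


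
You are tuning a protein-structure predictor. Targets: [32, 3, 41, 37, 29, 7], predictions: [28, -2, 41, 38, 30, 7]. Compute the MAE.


Absolute errors: |32-28|=4, |3+ 2|=5, |41-41|=0, |37-38|=1, |29-30|=1, |7-7|=0
Sum = 11
MAE = 11/6 = 11/6

11/6


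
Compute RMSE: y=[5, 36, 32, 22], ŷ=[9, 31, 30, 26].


MSE = 61/4 = 15.25
RMSE = √(61/4) = 3.9051

3.9051


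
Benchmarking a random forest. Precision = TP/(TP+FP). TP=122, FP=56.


Precision = TP/(TP+FP)
= 122/(122+56)
= 122/178 = 68.54%

68.54%


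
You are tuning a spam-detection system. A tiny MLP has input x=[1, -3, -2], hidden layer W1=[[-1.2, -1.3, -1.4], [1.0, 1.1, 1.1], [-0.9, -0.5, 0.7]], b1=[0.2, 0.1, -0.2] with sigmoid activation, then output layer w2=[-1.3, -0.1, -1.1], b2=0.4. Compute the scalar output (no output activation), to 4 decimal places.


z1[0] = (-1.2)·(1) + (-1.3)·(-3) + (-1.4)·(-2) + 0.2 = 5.7
z1[1] = (1.0)·(1) + (1.1)·(-3) + (1.1)·(-2) + 0.1 = -4.4
z1[2] = (-0.9)·(1) + (-0.5)·(-3) + (0.7)·(-2) - 0.2 = -1.0
h = sigmoid(z1) = [0.9967, 0.0121, 0.2689]
output = (-1.3)·(0.9967) + (-0.1)·(0.0121) + (-1.1)·(0.2689) + 0.4 = -1.1927

-1.1927


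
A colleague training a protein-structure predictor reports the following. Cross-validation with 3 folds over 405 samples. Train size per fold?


Fold size = 405/3 = 135
Training per fold = 405 - 135 = 270

270


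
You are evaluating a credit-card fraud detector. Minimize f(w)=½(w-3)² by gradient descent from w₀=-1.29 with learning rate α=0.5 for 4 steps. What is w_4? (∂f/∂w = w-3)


step 1: grad = -1.29-3 = -4.29; w = -1.29 - 0.5·(-4.29) = 0.855
step 2: grad = 0.855-3 = -2.145; w = 0.855 - 0.5·(-2.145) = 1.9275
step 3: grad = 1.9275-3 = -1.0725; w = 1.9275 - 0.5·(-1.0725) = 2.46375
step 4: grad = 2.46375-3 = -0.53625; w = 2.46375 - 0.5·(-0.53625) = 2.731875

2.731875


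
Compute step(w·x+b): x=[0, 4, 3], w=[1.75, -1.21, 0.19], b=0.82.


z = (0)·(1.75) + (4)·(-1.21) + (3)·(0.19) + 0.82
  = -3.45
step(z) = 0 (z<0)

0


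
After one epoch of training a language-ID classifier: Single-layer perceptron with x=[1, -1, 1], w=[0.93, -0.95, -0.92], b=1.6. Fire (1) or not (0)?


z = (1)·(0.93) + (-1)·(-0.95) + (1)·(-0.92) + 1.6
  = 2.56
step(z) = 1 (z≥0)

1


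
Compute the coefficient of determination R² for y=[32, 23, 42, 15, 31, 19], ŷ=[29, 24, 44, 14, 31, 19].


ȳ = 27
SS_res = Σ(y-ŷ)² = 15
SS_tot = Σ(y-ȳ)² = 490
R² = 1 - SS_res/SS_tot = 1 - 0.0306 = 0.9694

0.9694


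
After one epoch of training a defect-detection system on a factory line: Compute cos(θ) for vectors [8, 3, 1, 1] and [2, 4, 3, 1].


A·B = 8·2 + 3·4 + 1·3 + 1·1 = 32
‖A‖ = √75 = 8.6603, ‖B‖ = √30 = 5.4772
cos = 32/(√75·√30) = 32/√2250 = 0.6746

0.6746


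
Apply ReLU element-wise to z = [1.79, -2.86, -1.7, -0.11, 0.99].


ReLU(1.79) = max(0, 1.79) = 1.79
ReLU(-2.86) = max(0, -2.86) = 0.0
ReLU(-1.7) = max(0, -1.7) = 0.0
ReLU(-0.11) = max(0, -0.11) = 0.0
ReLU(0.99) = max(0, 0.99) = 0.99
result = [1.79, 0.0, 0.0, 0.0, 0.99]

[1.79, 0.0, 0.0, 0.0, 0.99]


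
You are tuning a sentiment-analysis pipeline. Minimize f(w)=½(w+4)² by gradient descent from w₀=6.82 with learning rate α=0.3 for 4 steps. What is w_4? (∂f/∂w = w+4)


step 1: grad = 6.82+4 = 10.82; w = 6.82 - 0.3·(10.82) = 3.574
step 2: grad = 3.574+4 = 7.574; w = 3.574 - 0.3·(7.574) = 1.3018
step 3: grad = 1.3018+4 = 5.3018; w = 1.3018 - 0.3·(5.3018) = -0.28874
step 4: grad = -0.28874+4 = 3.71126; w = -0.28874 - 0.3·(3.71126) = -1.402118

-1.402118


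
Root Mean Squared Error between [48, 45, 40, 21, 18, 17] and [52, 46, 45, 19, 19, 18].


MSE = 48/6 = 8
RMSE = √(48/6) = 2.8284

2.8284


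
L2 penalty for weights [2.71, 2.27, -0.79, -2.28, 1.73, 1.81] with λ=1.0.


‖w‖₂² = (2.71)² + (2.27)² + (-0.79)² + (-2.28)² + (1.73)² + (1.81)²
     = 7.3441 + 5.1529 + 0.6241 + 5.1984 + 2.9929 + 3.2761
     = 24.5885
λ·‖w‖₂² = 1.0·24.5885 = 24.5885

24.5885


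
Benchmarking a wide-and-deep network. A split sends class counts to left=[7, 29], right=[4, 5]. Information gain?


Parent = [11, 34], H_parent = 0.8024
H_left = 0.7107 (n=36), H_right = 0.9911 (n=9)
H_children = (36/45)·0.7107 + (9/45)·0.9911 = 0.7668
IG = 0.8024 - 0.7668 = 0.0356

0.0356


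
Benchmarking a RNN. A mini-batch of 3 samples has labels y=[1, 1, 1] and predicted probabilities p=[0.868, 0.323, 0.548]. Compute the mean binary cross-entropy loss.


L[0] = -ln(0.868) = 0.1416
L[1] = -ln(0.323) = 1.1301
L[2] = -ln(0.548) = 0.6015
mean = (0.1416 + 1.1301 + 0.6015)/3 = 0.6244

0.6244


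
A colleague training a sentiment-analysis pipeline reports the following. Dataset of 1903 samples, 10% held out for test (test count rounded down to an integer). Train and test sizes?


Test = ⌊1903·10/100⌋ = 190
Train = 1903 - 190 = 1713

Train: 1713, Test: 190


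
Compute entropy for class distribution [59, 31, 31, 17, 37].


Probabilities: [59/175, 31/175, 31/175, 17/175, 37/175] ≈ [0.3371, 0.1771, 0.1771, 0.0971, 0.2114]
H = -((59/175)·log₂(59/175) + (31/175)·log₂(31/175) + (31/175)·log₂(31/175) + (17/175)·log₂(17/175) + (37/175)·log₂(37/175))
  = 2.2142 bits

2.2142 bits


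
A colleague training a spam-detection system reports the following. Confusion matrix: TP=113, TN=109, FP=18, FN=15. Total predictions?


Total = TP + TN + FP + FN
= 113 + 109 + 18 + 15
= 255
(Predicted positive: 131, predicted negative: 124)

255


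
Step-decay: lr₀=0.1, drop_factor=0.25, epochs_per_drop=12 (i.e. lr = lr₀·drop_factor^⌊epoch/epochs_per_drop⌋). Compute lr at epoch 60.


n_drops = ⌊60/12⌋ = 5
lr = 0.1·0.25^5 = 0.1·0.0009765625 = 0.00009765625

0.00009765625


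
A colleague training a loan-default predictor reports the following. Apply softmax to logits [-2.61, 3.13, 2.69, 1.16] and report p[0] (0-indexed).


Exponentials: e^-2.61=0.0735, e^3.13=22.874, e^2.69=14.7317, e^1.16=3.1899
Sum = 40.8691
Softmax = [0.0018, 0.5597, 0.3605, 0.0781]
p[0] = 0.0735/40.8691 = 0.0018

0.0018


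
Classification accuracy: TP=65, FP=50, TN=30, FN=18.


Accuracy = (TP+TN)/(TP+TN+FP+FN)
= (65+30)/(163)
= 95/163 = 58.28%

58.28%


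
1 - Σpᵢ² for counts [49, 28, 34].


Probabilities: [49/111, 28/111, 34/111] ≈ [0.4414, 0.2523, 0.3063]
Σpᵢ² = (2401 + 784 + 1156)/111² = 4341/12321
Gini = 1 - Σpᵢ² = 1 - 4341/12321 = 0.6477

0.6477


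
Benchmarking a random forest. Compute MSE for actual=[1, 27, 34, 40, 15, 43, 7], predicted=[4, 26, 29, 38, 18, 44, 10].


Squared errors: (1-4)²=9, (27-26)²=1, (34-29)²=25, (40-38)²=4, (15-18)²=9, (43-44)²=1, (7-10)²=9
Sum = 58
MSE = 58/7 = 58/7

58/7


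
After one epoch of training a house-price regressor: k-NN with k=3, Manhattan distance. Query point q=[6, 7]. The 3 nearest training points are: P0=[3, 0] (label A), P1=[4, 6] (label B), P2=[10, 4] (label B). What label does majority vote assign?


d(q,P0) = 10  (label A)
d(q,P1) = 3  (label B)
d(q,P2) = 7  (label B)
Votes: A=1, B=2
Majority → B

B


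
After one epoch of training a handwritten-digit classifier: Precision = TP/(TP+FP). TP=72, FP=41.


Precision = TP/(TP+FP)
= 72/(72+41)
= 72/113 = 63.72%

63.72%


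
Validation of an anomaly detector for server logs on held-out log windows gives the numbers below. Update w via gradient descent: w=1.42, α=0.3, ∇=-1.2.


w_new = w - α·∇
= 1.42 - 0.3·-1.2
= 1.42 + 0.36
= 1.78

1.78


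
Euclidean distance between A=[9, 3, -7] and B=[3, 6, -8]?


d = √((9-3)² + (3-6)² + (-7+ 8)²)
  = √(36 + 9 + 1)
  = √46 = 6.7823

6.7823


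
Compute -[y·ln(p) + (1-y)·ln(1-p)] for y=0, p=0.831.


BCE = -[y·ln(p) + (1-y)·ln(1-p)]
= -0 - 1·ln(1-0.831)
= -ln(0.169) = 1.7779

1.7779


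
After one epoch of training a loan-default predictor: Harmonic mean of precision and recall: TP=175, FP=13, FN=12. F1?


Precision = 175/188 = 0.9309
Recall = 175/187 = 0.9358
F1 = 2·P·R/(P+R) = 2·TP/(2·TP+FP+FN) = 350/(350+13+12) = 350/375 = 0.9333

0.9333


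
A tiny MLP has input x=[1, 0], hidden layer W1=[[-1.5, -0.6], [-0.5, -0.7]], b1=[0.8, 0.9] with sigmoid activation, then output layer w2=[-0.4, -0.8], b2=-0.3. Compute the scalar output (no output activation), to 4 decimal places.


z1[0] = (-1.5)·(1) + (-0.6)·(0) + 0.8 = -0.7
z1[1] = (-0.5)·(1) + (-0.7)·(0) + 0.9 = 0.4
h = sigmoid(z1) = [0.3318, 0.5987]
output = (-0.4)·(0.3318) + (-0.8)·(0.5987) - 0.3 = -0.9117

-0.9117
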